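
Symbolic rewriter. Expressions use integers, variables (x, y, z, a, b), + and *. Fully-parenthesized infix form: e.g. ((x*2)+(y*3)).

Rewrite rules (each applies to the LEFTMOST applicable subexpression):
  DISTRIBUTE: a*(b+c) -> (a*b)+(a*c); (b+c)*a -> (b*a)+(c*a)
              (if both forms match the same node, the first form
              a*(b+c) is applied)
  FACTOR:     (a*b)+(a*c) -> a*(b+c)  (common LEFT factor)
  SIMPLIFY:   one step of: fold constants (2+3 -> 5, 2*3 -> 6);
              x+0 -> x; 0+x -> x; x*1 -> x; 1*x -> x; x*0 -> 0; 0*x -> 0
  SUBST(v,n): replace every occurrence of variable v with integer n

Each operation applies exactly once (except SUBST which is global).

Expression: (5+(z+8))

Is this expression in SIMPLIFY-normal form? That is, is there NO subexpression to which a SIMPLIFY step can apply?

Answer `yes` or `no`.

Answer: yes

Derivation:
Expression: (5+(z+8))
Scanning for simplifiable subexpressions (pre-order)...
  at root: (5+(z+8)) (not simplifiable)
  at R: (z+8) (not simplifiable)
Result: no simplifiable subexpression found -> normal form.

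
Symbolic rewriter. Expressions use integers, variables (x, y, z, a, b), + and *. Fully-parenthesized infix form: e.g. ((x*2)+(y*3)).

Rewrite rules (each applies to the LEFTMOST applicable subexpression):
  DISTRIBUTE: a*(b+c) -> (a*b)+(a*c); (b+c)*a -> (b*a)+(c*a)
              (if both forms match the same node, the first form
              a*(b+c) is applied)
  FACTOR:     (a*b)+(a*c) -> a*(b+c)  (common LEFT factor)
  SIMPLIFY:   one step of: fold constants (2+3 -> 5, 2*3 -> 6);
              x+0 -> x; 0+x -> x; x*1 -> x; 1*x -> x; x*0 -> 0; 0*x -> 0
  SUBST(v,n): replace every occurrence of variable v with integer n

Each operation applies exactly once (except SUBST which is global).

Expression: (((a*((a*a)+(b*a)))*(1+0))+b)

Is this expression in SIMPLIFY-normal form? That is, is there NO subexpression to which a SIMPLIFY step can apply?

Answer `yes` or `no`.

Answer: no

Derivation:
Expression: (((a*((a*a)+(b*a)))*(1+0))+b)
Scanning for simplifiable subexpressions (pre-order)...
  at root: (((a*((a*a)+(b*a)))*(1+0))+b) (not simplifiable)
  at L: ((a*((a*a)+(b*a)))*(1+0)) (not simplifiable)
  at LL: (a*((a*a)+(b*a))) (not simplifiable)
  at LLR: ((a*a)+(b*a)) (not simplifiable)
  at LLRL: (a*a) (not simplifiable)
  at LLRR: (b*a) (not simplifiable)
  at LR: (1+0) (SIMPLIFIABLE)
Found simplifiable subexpr at path LR: (1+0)
One SIMPLIFY step would give: (((a*((a*a)+(b*a)))*1)+b)
-> NOT in normal form.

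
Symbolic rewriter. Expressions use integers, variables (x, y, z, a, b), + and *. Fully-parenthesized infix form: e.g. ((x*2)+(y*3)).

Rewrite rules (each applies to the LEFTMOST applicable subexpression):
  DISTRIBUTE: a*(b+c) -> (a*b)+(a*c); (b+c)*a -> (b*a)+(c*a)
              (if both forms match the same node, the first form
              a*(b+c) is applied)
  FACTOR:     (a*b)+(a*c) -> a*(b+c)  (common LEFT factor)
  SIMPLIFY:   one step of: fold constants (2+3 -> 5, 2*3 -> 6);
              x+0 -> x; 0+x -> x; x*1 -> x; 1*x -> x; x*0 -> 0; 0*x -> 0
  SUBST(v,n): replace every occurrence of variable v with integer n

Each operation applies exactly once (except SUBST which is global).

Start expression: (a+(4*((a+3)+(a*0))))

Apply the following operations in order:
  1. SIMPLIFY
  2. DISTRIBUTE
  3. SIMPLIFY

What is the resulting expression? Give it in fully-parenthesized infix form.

Start: (a+(4*((a+3)+(a*0))))
Apply SIMPLIFY at RRR (target: (a*0)): (a+(4*((a+3)+(a*0)))) -> (a+(4*((a+3)+0)))
Apply DISTRIBUTE at R (target: (4*((a+3)+0))): (a+(4*((a+3)+0))) -> (a+((4*(a+3))+(4*0)))
Apply SIMPLIFY at RR (target: (4*0)): (a+((4*(a+3))+(4*0))) -> (a+((4*(a+3))+0))

Answer: (a+((4*(a+3))+0))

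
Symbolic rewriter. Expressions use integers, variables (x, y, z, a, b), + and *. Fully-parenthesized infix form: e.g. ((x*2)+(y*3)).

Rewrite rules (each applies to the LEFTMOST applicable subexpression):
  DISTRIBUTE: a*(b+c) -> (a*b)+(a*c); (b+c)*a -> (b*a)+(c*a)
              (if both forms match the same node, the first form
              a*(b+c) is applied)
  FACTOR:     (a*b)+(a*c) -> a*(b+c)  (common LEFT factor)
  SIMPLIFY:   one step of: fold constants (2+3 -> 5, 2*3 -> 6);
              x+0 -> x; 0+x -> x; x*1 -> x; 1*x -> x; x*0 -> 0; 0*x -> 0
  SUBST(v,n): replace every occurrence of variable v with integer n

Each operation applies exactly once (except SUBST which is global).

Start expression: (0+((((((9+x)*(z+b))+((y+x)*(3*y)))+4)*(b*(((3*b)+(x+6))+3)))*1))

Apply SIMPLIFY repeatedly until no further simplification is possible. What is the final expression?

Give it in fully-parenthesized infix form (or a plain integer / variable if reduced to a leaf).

Answer: (((((9+x)*(z+b))+((y+x)*(3*y)))+4)*(b*(((3*b)+(x+6))+3)))

Derivation:
Start: (0+((((((9+x)*(z+b))+((y+x)*(3*y)))+4)*(b*(((3*b)+(x+6))+3)))*1))
Step 1: at root: (0+((((((9+x)*(z+b))+((y+x)*(3*y)))+4)*(b*(((3*b)+(x+6))+3)))*1)) -> ((((((9+x)*(z+b))+((y+x)*(3*y)))+4)*(b*(((3*b)+(x+6))+3)))*1); overall: (0+((((((9+x)*(z+b))+((y+x)*(3*y)))+4)*(b*(((3*b)+(x+6))+3)))*1)) -> ((((((9+x)*(z+b))+((y+x)*(3*y)))+4)*(b*(((3*b)+(x+6))+3)))*1)
Step 2: at root: ((((((9+x)*(z+b))+((y+x)*(3*y)))+4)*(b*(((3*b)+(x+6))+3)))*1) -> (((((9+x)*(z+b))+((y+x)*(3*y)))+4)*(b*(((3*b)+(x+6))+3))); overall: ((((((9+x)*(z+b))+((y+x)*(3*y)))+4)*(b*(((3*b)+(x+6))+3)))*1) -> (((((9+x)*(z+b))+((y+x)*(3*y)))+4)*(b*(((3*b)+(x+6))+3)))
Fixed point: (((((9+x)*(z+b))+((y+x)*(3*y)))+4)*(b*(((3*b)+(x+6))+3)))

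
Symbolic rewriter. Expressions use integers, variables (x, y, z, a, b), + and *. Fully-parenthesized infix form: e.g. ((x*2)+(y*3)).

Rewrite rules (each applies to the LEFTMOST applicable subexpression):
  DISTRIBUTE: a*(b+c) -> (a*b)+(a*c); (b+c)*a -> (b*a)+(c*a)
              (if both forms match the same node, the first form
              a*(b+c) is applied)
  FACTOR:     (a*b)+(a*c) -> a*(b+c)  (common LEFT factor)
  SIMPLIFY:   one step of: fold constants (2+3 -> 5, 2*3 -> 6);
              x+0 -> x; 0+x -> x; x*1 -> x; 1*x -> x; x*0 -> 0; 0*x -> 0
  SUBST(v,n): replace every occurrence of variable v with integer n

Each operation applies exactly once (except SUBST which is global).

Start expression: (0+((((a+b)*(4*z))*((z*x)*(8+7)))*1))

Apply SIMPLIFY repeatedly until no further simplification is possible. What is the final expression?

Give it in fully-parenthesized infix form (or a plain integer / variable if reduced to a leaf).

Start: (0+((((a+b)*(4*z))*((z*x)*(8+7)))*1))
Step 1: at root: (0+((((a+b)*(4*z))*((z*x)*(8+7)))*1)) -> ((((a+b)*(4*z))*((z*x)*(8+7)))*1); overall: (0+((((a+b)*(4*z))*((z*x)*(8+7)))*1)) -> ((((a+b)*(4*z))*((z*x)*(8+7)))*1)
Step 2: at root: ((((a+b)*(4*z))*((z*x)*(8+7)))*1) -> (((a+b)*(4*z))*((z*x)*(8+7))); overall: ((((a+b)*(4*z))*((z*x)*(8+7)))*1) -> (((a+b)*(4*z))*((z*x)*(8+7)))
Step 3: at RR: (8+7) -> 15; overall: (((a+b)*(4*z))*((z*x)*(8+7))) -> (((a+b)*(4*z))*((z*x)*15))
Fixed point: (((a+b)*(4*z))*((z*x)*15))

Answer: (((a+b)*(4*z))*((z*x)*15))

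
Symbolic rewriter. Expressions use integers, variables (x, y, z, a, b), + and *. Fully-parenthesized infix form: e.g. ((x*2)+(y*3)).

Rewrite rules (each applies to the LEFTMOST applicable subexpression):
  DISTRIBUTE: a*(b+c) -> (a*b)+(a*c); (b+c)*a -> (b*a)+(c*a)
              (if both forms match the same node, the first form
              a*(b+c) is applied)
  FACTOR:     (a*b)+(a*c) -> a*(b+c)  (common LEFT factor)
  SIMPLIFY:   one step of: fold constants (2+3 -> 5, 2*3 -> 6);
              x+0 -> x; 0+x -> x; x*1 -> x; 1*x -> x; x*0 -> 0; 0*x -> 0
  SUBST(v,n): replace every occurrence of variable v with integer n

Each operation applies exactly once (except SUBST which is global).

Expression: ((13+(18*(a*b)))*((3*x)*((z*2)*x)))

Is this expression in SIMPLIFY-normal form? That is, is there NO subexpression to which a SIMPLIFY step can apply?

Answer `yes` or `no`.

Answer: yes

Derivation:
Expression: ((13+(18*(a*b)))*((3*x)*((z*2)*x)))
Scanning for simplifiable subexpressions (pre-order)...
  at root: ((13+(18*(a*b)))*((3*x)*((z*2)*x))) (not simplifiable)
  at L: (13+(18*(a*b))) (not simplifiable)
  at LR: (18*(a*b)) (not simplifiable)
  at LRR: (a*b) (not simplifiable)
  at R: ((3*x)*((z*2)*x)) (not simplifiable)
  at RL: (3*x) (not simplifiable)
  at RR: ((z*2)*x) (not simplifiable)
  at RRL: (z*2) (not simplifiable)
Result: no simplifiable subexpression found -> normal form.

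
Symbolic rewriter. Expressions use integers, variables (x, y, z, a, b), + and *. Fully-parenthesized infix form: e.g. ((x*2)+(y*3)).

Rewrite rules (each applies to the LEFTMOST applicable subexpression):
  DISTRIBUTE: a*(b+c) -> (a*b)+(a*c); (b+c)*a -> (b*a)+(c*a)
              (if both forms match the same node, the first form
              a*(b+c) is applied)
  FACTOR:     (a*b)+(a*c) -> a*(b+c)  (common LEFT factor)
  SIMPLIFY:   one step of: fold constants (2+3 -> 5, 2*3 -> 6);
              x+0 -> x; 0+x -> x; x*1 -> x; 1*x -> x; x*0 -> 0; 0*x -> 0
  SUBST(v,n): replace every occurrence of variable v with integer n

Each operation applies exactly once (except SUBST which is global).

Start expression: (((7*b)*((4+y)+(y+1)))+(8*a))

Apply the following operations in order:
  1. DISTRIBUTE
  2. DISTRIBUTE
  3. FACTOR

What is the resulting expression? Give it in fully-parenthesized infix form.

Start: (((7*b)*((4+y)+(y+1)))+(8*a))
Apply DISTRIBUTE at L (target: ((7*b)*((4+y)+(y+1)))): (((7*b)*((4+y)+(y+1)))+(8*a)) -> ((((7*b)*(4+y))+((7*b)*(y+1)))+(8*a))
Apply DISTRIBUTE at LL (target: ((7*b)*(4+y))): ((((7*b)*(4+y))+((7*b)*(y+1)))+(8*a)) -> (((((7*b)*4)+((7*b)*y))+((7*b)*(y+1)))+(8*a))
Apply FACTOR at LL (target: (((7*b)*4)+((7*b)*y))): (((((7*b)*4)+((7*b)*y))+((7*b)*(y+1)))+(8*a)) -> ((((7*b)*(4+y))+((7*b)*(y+1)))+(8*a))

Answer: ((((7*b)*(4+y))+((7*b)*(y+1)))+(8*a))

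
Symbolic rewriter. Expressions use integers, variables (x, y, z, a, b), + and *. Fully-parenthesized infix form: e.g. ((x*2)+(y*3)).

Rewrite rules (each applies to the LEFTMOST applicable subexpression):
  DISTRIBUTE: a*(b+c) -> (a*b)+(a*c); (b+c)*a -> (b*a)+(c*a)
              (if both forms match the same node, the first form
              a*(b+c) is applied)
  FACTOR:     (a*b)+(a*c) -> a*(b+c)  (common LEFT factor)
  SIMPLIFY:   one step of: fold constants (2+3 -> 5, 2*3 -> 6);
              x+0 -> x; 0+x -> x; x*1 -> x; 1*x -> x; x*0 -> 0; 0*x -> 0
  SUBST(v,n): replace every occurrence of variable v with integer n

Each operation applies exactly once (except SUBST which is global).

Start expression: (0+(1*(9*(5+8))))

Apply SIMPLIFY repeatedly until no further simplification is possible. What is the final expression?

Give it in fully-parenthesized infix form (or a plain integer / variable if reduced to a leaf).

Start: (0+(1*(9*(5+8))))
Step 1: at root: (0+(1*(9*(5+8)))) -> (1*(9*(5+8))); overall: (0+(1*(9*(5+8)))) -> (1*(9*(5+8)))
Step 2: at root: (1*(9*(5+8))) -> (9*(5+8)); overall: (1*(9*(5+8))) -> (9*(5+8))
Step 3: at R: (5+8) -> 13; overall: (9*(5+8)) -> (9*13)
Step 4: at root: (9*13) -> 117; overall: (9*13) -> 117
Fixed point: 117

Answer: 117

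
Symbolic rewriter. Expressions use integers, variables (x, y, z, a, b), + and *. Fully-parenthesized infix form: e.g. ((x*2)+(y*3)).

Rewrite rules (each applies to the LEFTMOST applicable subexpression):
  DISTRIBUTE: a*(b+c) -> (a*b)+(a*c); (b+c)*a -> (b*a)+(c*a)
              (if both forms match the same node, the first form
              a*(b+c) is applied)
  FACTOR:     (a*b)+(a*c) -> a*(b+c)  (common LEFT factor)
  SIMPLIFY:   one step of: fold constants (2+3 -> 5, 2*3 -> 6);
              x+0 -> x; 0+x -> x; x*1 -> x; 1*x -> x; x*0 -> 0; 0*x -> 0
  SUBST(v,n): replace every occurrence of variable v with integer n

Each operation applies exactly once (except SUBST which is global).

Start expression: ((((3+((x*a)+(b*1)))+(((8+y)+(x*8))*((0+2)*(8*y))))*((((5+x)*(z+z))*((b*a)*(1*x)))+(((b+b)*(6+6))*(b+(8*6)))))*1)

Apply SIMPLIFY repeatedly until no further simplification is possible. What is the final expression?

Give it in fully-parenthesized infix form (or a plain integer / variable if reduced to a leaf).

Answer: (((3+((x*a)+b))+(((8+y)+(x*8))*(2*(8*y))))*((((5+x)*(z+z))*((b*a)*x))+(((b+b)*12)*(b+48))))

Derivation:
Start: ((((3+((x*a)+(b*1)))+(((8+y)+(x*8))*((0+2)*(8*y))))*((((5+x)*(z+z))*((b*a)*(1*x)))+(((b+b)*(6+6))*(b+(8*6)))))*1)
Step 1: at root: ((((3+((x*a)+(b*1)))+(((8+y)+(x*8))*((0+2)*(8*y))))*((((5+x)*(z+z))*((b*a)*(1*x)))+(((b+b)*(6+6))*(b+(8*6)))))*1) -> (((3+((x*a)+(b*1)))+(((8+y)+(x*8))*((0+2)*(8*y))))*((((5+x)*(z+z))*((b*a)*(1*x)))+(((b+b)*(6+6))*(b+(8*6))))); overall: ((((3+((x*a)+(b*1)))+(((8+y)+(x*8))*((0+2)*(8*y))))*((((5+x)*(z+z))*((b*a)*(1*x)))+(((b+b)*(6+6))*(b+(8*6)))))*1) -> (((3+((x*a)+(b*1)))+(((8+y)+(x*8))*((0+2)*(8*y))))*((((5+x)*(z+z))*((b*a)*(1*x)))+(((b+b)*(6+6))*(b+(8*6)))))
Step 2: at LLRR: (b*1) -> b; overall: (((3+((x*a)+(b*1)))+(((8+y)+(x*8))*((0+2)*(8*y))))*((((5+x)*(z+z))*((b*a)*(1*x)))+(((b+b)*(6+6))*(b+(8*6))))) -> (((3+((x*a)+b))+(((8+y)+(x*8))*((0+2)*(8*y))))*((((5+x)*(z+z))*((b*a)*(1*x)))+(((b+b)*(6+6))*(b+(8*6)))))
Step 3: at LRRL: (0+2) -> 2; overall: (((3+((x*a)+b))+(((8+y)+(x*8))*((0+2)*(8*y))))*((((5+x)*(z+z))*((b*a)*(1*x)))+(((b+b)*(6+6))*(b+(8*6))))) -> (((3+((x*a)+b))+(((8+y)+(x*8))*(2*(8*y))))*((((5+x)*(z+z))*((b*a)*(1*x)))+(((b+b)*(6+6))*(b+(8*6)))))
Step 4: at RLRR: (1*x) -> x; overall: (((3+((x*a)+b))+(((8+y)+(x*8))*(2*(8*y))))*((((5+x)*(z+z))*((b*a)*(1*x)))+(((b+b)*(6+6))*(b+(8*6))))) -> (((3+((x*a)+b))+(((8+y)+(x*8))*(2*(8*y))))*((((5+x)*(z+z))*((b*a)*x))+(((b+b)*(6+6))*(b+(8*6)))))
Step 5: at RRLR: (6+6) -> 12; overall: (((3+((x*a)+b))+(((8+y)+(x*8))*(2*(8*y))))*((((5+x)*(z+z))*((b*a)*x))+(((b+b)*(6+6))*(b+(8*6))))) -> (((3+((x*a)+b))+(((8+y)+(x*8))*(2*(8*y))))*((((5+x)*(z+z))*((b*a)*x))+(((b+b)*12)*(b+(8*6)))))
Step 6: at RRRR: (8*6) -> 48; overall: (((3+((x*a)+b))+(((8+y)+(x*8))*(2*(8*y))))*((((5+x)*(z+z))*((b*a)*x))+(((b+b)*12)*(b+(8*6))))) -> (((3+((x*a)+b))+(((8+y)+(x*8))*(2*(8*y))))*((((5+x)*(z+z))*((b*a)*x))+(((b+b)*12)*(b+48))))
Fixed point: (((3+((x*a)+b))+(((8+y)+(x*8))*(2*(8*y))))*((((5+x)*(z+z))*((b*a)*x))+(((b+b)*12)*(b+48))))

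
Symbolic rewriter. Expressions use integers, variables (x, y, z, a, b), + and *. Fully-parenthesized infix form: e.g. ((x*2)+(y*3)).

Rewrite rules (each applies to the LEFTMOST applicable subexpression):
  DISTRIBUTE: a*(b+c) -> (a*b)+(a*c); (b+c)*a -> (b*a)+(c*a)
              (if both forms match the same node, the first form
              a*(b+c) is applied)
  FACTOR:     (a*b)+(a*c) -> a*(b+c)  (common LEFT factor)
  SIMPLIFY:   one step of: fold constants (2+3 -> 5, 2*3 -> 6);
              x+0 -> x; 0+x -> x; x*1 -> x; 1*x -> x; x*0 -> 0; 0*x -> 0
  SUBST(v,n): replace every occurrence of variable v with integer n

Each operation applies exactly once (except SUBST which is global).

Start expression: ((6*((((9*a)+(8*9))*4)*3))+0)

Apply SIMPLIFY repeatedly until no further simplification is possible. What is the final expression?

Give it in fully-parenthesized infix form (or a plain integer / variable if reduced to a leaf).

Answer: (6*((((9*a)+72)*4)*3))

Derivation:
Start: ((6*((((9*a)+(8*9))*4)*3))+0)
Step 1: at root: ((6*((((9*a)+(8*9))*4)*3))+0) -> (6*((((9*a)+(8*9))*4)*3)); overall: ((6*((((9*a)+(8*9))*4)*3))+0) -> (6*((((9*a)+(8*9))*4)*3))
Step 2: at RLLR: (8*9) -> 72; overall: (6*((((9*a)+(8*9))*4)*3)) -> (6*((((9*a)+72)*4)*3))
Fixed point: (6*((((9*a)+72)*4)*3))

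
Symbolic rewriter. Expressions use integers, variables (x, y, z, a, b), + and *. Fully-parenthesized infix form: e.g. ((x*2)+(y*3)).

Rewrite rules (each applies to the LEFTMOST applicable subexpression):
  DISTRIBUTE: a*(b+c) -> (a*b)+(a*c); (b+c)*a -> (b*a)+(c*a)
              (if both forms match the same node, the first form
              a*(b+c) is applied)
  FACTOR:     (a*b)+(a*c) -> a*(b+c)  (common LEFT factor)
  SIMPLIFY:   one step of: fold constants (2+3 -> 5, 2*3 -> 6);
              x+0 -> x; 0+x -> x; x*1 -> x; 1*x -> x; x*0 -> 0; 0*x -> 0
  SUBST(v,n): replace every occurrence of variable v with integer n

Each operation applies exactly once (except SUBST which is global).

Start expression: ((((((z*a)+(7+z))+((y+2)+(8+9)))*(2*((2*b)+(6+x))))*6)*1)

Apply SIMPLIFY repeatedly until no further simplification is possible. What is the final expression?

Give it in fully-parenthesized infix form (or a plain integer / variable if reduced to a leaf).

Answer: (((((z*a)+(7+z))+((y+2)+17))*(2*((2*b)+(6+x))))*6)

Derivation:
Start: ((((((z*a)+(7+z))+((y+2)+(8+9)))*(2*((2*b)+(6+x))))*6)*1)
Step 1: at root: ((((((z*a)+(7+z))+((y+2)+(8+9)))*(2*((2*b)+(6+x))))*6)*1) -> (((((z*a)+(7+z))+((y+2)+(8+9)))*(2*((2*b)+(6+x))))*6); overall: ((((((z*a)+(7+z))+((y+2)+(8+9)))*(2*((2*b)+(6+x))))*6)*1) -> (((((z*a)+(7+z))+((y+2)+(8+9)))*(2*((2*b)+(6+x))))*6)
Step 2: at LLRR: (8+9) -> 17; overall: (((((z*a)+(7+z))+((y+2)+(8+9)))*(2*((2*b)+(6+x))))*6) -> (((((z*a)+(7+z))+((y+2)+17))*(2*((2*b)+(6+x))))*6)
Fixed point: (((((z*a)+(7+z))+((y+2)+17))*(2*((2*b)+(6+x))))*6)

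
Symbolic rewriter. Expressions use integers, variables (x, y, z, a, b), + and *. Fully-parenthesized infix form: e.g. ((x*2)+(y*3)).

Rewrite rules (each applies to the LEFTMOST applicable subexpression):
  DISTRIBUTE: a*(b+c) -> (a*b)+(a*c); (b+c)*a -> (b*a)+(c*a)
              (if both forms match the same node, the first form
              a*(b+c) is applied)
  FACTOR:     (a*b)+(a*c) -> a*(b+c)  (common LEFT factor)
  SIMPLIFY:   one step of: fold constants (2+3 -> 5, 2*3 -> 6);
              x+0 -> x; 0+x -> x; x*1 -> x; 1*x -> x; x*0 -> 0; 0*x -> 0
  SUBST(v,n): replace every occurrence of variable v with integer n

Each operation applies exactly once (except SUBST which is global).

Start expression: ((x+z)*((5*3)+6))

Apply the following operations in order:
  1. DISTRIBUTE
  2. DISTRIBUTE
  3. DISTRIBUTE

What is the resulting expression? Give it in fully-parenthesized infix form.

Answer: (((x*(5*3))+(z*(5*3)))+((x*6)+(z*6)))

Derivation:
Start: ((x+z)*((5*3)+6))
Apply DISTRIBUTE at root (target: ((x+z)*((5*3)+6))): ((x+z)*((5*3)+6)) -> (((x+z)*(5*3))+((x+z)*6))
Apply DISTRIBUTE at L (target: ((x+z)*(5*3))): (((x+z)*(5*3))+((x+z)*6)) -> (((x*(5*3))+(z*(5*3)))+((x+z)*6))
Apply DISTRIBUTE at R (target: ((x+z)*6)): (((x*(5*3))+(z*(5*3)))+((x+z)*6)) -> (((x*(5*3))+(z*(5*3)))+((x*6)+(z*6)))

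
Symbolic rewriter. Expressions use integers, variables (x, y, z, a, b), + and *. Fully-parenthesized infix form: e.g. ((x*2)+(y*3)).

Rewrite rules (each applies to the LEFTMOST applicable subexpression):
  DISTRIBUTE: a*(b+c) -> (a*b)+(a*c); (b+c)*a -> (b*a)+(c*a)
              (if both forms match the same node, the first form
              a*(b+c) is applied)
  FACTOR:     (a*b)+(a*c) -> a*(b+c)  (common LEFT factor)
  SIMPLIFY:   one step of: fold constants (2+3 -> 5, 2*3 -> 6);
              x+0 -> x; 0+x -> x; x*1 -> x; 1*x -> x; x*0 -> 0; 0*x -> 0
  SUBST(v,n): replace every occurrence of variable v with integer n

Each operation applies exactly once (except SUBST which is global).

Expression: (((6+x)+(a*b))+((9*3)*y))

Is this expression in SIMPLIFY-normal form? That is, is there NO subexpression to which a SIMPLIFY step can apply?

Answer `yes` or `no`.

Expression: (((6+x)+(a*b))+((9*3)*y))
Scanning for simplifiable subexpressions (pre-order)...
  at root: (((6+x)+(a*b))+((9*3)*y)) (not simplifiable)
  at L: ((6+x)+(a*b)) (not simplifiable)
  at LL: (6+x) (not simplifiable)
  at LR: (a*b) (not simplifiable)
  at R: ((9*3)*y) (not simplifiable)
  at RL: (9*3) (SIMPLIFIABLE)
Found simplifiable subexpr at path RL: (9*3)
One SIMPLIFY step would give: (((6+x)+(a*b))+(27*y))
-> NOT in normal form.

Answer: no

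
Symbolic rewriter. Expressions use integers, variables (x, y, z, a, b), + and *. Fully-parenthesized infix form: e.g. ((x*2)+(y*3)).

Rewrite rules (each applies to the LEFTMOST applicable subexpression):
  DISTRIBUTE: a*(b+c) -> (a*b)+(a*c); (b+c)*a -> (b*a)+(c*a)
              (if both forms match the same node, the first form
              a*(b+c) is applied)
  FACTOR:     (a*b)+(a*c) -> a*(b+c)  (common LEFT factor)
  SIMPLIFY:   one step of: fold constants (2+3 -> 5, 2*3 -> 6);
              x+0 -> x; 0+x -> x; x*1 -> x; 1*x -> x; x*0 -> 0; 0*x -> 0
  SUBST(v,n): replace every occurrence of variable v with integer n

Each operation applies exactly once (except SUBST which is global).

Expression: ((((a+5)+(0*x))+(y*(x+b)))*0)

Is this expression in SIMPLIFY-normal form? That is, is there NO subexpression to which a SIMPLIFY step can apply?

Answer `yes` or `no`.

Expression: ((((a+5)+(0*x))+(y*(x+b)))*0)
Scanning for simplifiable subexpressions (pre-order)...
  at root: ((((a+5)+(0*x))+(y*(x+b)))*0) (SIMPLIFIABLE)
  at L: (((a+5)+(0*x))+(y*(x+b))) (not simplifiable)
  at LL: ((a+5)+(0*x)) (not simplifiable)
  at LLL: (a+5) (not simplifiable)
  at LLR: (0*x) (SIMPLIFIABLE)
  at LR: (y*(x+b)) (not simplifiable)
  at LRR: (x+b) (not simplifiable)
Found simplifiable subexpr at path root: ((((a+5)+(0*x))+(y*(x+b)))*0)
One SIMPLIFY step would give: 0
-> NOT in normal form.

Answer: no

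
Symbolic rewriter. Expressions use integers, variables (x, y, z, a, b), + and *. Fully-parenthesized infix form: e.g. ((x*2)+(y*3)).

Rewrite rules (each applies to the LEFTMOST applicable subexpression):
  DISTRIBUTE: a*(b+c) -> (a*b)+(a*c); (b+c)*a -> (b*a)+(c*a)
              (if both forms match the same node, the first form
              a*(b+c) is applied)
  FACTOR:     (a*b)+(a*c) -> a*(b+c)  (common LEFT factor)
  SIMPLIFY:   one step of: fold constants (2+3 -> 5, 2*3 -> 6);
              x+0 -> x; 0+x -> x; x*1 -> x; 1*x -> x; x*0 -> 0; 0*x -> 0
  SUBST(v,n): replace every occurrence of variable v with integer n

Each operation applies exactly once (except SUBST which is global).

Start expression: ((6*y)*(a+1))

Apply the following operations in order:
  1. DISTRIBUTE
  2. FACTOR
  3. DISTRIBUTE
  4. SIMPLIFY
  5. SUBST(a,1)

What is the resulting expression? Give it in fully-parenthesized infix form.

Start: ((6*y)*(a+1))
Apply DISTRIBUTE at root (target: ((6*y)*(a+1))): ((6*y)*(a+1)) -> (((6*y)*a)+((6*y)*1))
Apply FACTOR at root (target: (((6*y)*a)+((6*y)*1))): (((6*y)*a)+((6*y)*1)) -> ((6*y)*(a+1))
Apply DISTRIBUTE at root (target: ((6*y)*(a+1))): ((6*y)*(a+1)) -> (((6*y)*a)+((6*y)*1))
Apply SIMPLIFY at R (target: ((6*y)*1)): (((6*y)*a)+((6*y)*1)) -> (((6*y)*a)+(6*y))
Apply SUBST(a,1): (((6*y)*a)+(6*y)) -> (((6*y)*1)+(6*y))

Answer: (((6*y)*1)+(6*y))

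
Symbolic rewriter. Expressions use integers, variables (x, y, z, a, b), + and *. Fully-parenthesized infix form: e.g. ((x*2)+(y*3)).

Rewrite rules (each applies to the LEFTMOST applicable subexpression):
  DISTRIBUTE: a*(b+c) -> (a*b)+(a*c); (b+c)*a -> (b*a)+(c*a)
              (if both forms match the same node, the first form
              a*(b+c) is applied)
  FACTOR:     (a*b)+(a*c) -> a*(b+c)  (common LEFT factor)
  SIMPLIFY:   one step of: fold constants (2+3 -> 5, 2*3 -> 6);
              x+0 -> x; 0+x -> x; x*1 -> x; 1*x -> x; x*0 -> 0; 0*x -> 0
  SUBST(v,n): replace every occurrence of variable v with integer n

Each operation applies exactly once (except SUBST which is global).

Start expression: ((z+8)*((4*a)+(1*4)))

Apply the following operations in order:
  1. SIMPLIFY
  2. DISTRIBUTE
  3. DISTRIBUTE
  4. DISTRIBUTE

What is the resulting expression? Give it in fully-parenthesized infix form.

Start: ((z+8)*((4*a)+(1*4)))
Apply SIMPLIFY at RR (target: (1*4)): ((z+8)*((4*a)+(1*4))) -> ((z+8)*((4*a)+4))
Apply DISTRIBUTE at root (target: ((z+8)*((4*a)+4))): ((z+8)*((4*a)+4)) -> (((z+8)*(4*a))+((z+8)*4))
Apply DISTRIBUTE at L (target: ((z+8)*(4*a))): (((z+8)*(4*a))+((z+8)*4)) -> (((z*(4*a))+(8*(4*a)))+((z+8)*4))
Apply DISTRIBUTE at R (target: ((z+8)*4)): (((z*(4*a))+(8*(4*a)))+((z+8)*4)) -> (((z*(4*a))+(8*(4*a)))+((z*4)+(8*4)))

Answer: (((z*(4*a))+(8*(4*a)))+((z*4)+(8*4)))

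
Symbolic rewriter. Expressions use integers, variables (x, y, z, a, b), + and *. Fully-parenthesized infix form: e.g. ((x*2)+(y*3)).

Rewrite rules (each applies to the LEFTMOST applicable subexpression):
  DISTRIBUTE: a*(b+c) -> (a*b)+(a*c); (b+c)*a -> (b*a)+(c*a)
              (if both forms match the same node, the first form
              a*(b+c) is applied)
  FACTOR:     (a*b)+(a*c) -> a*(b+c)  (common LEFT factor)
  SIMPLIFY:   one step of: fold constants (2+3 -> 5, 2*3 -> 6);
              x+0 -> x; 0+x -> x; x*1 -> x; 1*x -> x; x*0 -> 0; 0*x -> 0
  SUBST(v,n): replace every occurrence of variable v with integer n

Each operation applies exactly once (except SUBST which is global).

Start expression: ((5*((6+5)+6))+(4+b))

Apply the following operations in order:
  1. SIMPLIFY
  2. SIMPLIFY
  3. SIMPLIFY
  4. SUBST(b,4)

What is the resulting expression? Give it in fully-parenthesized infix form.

Start: ((5*((6+5)+6))+(4+b))
Apply SIMPLIFY at LRL (target: (6+5)): ((5*((6+5)+6))+(4+b)) -> ((5*(11+6))+(4+b))
Apply SIMPLIFY at LR (target: (11+6)): ((5*(11+6))+(4+b)) -> ((5*17)+(4+b))
Apply SIMPLIFY at L (target: (5*17)): ((5*17)+(4+b)) -> (85+(4+b))
Apply SUBST(b,4): (85+(4+b)) -> (85+(4+4))

Answer: (85+(4+4))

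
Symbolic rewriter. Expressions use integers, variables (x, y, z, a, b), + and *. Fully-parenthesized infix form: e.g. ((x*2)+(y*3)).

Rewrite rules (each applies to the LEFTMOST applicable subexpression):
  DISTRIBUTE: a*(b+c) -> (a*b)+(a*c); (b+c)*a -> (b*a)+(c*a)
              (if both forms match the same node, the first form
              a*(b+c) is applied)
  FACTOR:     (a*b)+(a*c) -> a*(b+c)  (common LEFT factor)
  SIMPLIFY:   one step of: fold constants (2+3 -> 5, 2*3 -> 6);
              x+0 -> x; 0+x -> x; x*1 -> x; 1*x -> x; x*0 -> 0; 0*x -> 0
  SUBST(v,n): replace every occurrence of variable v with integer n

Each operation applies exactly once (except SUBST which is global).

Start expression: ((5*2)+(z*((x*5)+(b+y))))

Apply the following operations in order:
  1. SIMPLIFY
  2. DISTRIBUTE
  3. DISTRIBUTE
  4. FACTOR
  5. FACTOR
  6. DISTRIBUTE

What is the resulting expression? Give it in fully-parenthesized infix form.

Answer: (10+((z*(x*5))+(z*(b+y))))

Derivation:
Start: ((5*2)+(z*((x*5)+(b+y))))
Apply SIMPLIFY at L (target: (5*2)): ((5*2)+(z*((x*5)+(b+y)))) -> (10+(z*((x*5)+(b+y))))
Apply DISTRIBUTE at R (target: (z*((x*5)+(b+y)))): (10+(z*((x*5)+(b+y)))) -> (10+((z*(x*5))+(z*(b+y))))
Apply DISTRIBUTE at RR (target: (z*(b+y))): (10+((z*(x*5))+(z*(b+y)))) -> (10+((z*(x*5))+((z*b)+(z*y))))
Apply FACTOR at RR (target: ((z*b)+(z*y))): (10+((z*(x*5))+((z*b)+(z*y)))) -> (10+((z*(x*5))+(z*(b+y))))
Apply FACTOR at R (target: ((z*(x*5))+(z*(b+y)))): (10+((z*(x*5))+(z*(b+y)))) -> (10+(z*((x*5)+(b+y))))
Apply DISTRIBUTE at R (target: (z*((x*5)+(b+y)))): (10+(z*((x*5)+(b+y)))) -> (10+((z*(x*5))+(z*(b+y))))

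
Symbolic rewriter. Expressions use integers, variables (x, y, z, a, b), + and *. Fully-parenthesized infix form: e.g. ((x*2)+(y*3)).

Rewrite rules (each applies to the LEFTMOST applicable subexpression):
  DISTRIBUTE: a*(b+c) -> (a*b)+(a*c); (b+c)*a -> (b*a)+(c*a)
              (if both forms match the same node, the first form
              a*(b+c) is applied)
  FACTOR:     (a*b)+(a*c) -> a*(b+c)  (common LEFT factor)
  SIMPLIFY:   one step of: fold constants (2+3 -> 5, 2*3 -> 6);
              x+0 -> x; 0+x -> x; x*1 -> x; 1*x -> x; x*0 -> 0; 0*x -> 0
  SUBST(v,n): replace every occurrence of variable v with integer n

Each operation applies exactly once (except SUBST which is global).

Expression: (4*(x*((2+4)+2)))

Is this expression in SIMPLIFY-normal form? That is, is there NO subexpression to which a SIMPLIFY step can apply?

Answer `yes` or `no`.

Expression: (4*(x*((2+4)+2)))
Scanning for simplifiable subexpressions (pre-order)...
  at root: (4*(x*((2+4)+2))) (not simplifiable)
  at R: (x*((2+4)+2)) (not simplifiable)
  at RR: ((2+4)+2) (not simplifiable)
  at RRL: (2+4) (SIMPLIFIABLE)
Found simplifiable subexpr at path RRL: (2+4)
One SIMPLIFY step would give: (4*(x*(6+2)))
-> NOT in normal form.

Answer: no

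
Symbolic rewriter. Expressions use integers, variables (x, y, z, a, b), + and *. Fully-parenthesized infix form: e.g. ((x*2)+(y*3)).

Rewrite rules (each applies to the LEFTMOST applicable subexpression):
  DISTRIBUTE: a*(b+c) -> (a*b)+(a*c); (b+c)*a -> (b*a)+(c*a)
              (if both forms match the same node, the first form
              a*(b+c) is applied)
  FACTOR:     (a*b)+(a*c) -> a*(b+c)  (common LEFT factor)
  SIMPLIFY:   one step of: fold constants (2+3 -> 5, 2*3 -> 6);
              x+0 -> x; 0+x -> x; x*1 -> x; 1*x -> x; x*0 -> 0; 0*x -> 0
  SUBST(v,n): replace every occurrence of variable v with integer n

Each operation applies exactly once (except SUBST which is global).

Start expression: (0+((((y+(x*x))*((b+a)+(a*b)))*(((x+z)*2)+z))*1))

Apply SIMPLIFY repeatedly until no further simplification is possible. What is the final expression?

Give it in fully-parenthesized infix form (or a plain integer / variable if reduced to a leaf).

Start: (0+((((y+(x*x))*((b+a)+(a*b)))*(((x+z)*2)+z))*1))
Step 1: at root: (0+((((y+(x*x))*((b+a)+(a*b)))*(((x+z)*2)+z))*1)) -> ((((y+(x*x))*((b+a)+(a*b)))*(((x+z)*2)+z))*1); overall: (0+((((y+(x*x))*((b+a)+(a*b)))*(((x+z)*2)+z))*1)) -> ((((y+(x*x))*((b+a)+(a*b)))*(((x+z)*2)+z))*1)
Step 2: at root: ((((y+(x*x))*((b+a)+(a*b)))*(((x+z)*2)+z))*1) -> (((y+(x*x))*((b+a)+(a*b)))*(((x+z)*2)+z)); overall: ((((y+(x*x))*((b+a)+(a*b)))*(((x+z)*2)+z))*1) -> (((y+(x*x))*((b+a)+(a*b)))*(((x+z)*2)+z))
Fixed point: (((y+(x*x))*((b+a)+(a*b)))*(((x+z)*2)+z))

Answer: (((y+(x*x))*((b+a)+(a*b)))*(((x+z)*2)+z))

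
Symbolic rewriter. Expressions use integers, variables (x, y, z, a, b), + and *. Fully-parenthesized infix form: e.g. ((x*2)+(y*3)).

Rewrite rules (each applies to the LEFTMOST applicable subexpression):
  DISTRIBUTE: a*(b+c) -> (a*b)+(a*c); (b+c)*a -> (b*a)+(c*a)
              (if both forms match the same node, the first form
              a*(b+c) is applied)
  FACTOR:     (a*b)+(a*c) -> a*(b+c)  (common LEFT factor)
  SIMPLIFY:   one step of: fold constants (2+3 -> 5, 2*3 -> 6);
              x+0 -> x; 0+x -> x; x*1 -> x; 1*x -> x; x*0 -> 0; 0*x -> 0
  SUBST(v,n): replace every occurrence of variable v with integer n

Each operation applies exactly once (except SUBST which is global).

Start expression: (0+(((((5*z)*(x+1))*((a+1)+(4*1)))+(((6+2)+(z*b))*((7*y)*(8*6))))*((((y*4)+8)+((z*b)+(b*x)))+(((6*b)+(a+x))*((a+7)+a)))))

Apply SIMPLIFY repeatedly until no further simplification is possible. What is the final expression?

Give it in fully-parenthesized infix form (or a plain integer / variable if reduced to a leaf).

Answer: (((((5*z)*(x+1))*((a+1)+4))+((8+(z*b))*((7*y)*48)))*((((y*4)+8)+((z*b)+(b*x)))+(((6*b)+(a+x))*((a+7)+a))))

Derivation:
Start: (0+(((((5*z)*(x+1))*((a+1)+(4*1)))+(((6+2)+(z*b))*((7*y)*(8*6))))*((((y*4)+8)+((z*b)+(b*x)))+(((6*b)+(a+x))*((a+7)+a)))))
Step 1: at root: (0+(((((5*z)*(x+1))*((a+1)+(4*1)))+(((6+2)+(z*b))*((7*y)*(8*6))))*((((y*4)+8)+((z*b)+(b*x)))+(((6*b)+(a+x))*((a+7)+a))))) -> (((((5*z)*(x+1))*((a+1)+(4*1)))+(((6+2)+(z*b))*((7*y)*(8*6))))*((((y*4)+8)+((z*b)+(b*x)))+(((6*b)+(a+x))*((a+7)+a)))); overall: (0+(((((5*z)*(x+1))*((a+1)+(4*1)))+(((6+2)+(z*b))*((7*y)*(8*6))))*((((y*4)+8)+((z*b)+(b*x)))+(((6*b)+(a+x))*((a+7)+a))))) -> (((((5*z)*(x+1))*((a+1)+(4*1)))+(((6+2)+(z*b))*((7*y)*(8*6))))*((((y*4)+8)+((z*b)+(b*x)))+(((6*b)+(a+x))*((a+7)+a))))
Step 2: at LLRR: (4*1) -> 4; overall: (((((5*z)*(x+1))*((a+1)+(4*1)))+(((6+2)+(z*b))*((7*y)*(8*6))))*((((y*4)+8)+((z*b)+(b*x)))+(((6*b)+(a+x))*((a+7)+a)))) -> (((((5*z)*(x+1))*((a+1)+4))+(((6+2)+(z*b))*((7*y)*(8*6))))*((((y*4)+8)+((z*b)+(b*x)))+(((6*b)+(a+x))*((a+7)+a))))
Step 3: at LRLL: (6+2) -> 8; overall: (((((5*z)*(x+1))*((a+1)+4))+(((6+2)+(z*b))*((7*y)*(8*6))))*((((y*4)+8)+((z*b)+(b*x)))+(((6*b)+(a+x))*((a+7)+a)))) -> (((((5*z)*(x+1))*((a+1)+4))+((8+(z*b))*((7*y)*(8*6))))*((((y*4)+8)+((z*b)+(b*x)))+(((6*b)+(a+x))*((a+7)+a))))
Step 4: at LRRR: (8*6) -> 48; overall: (((((5*z)*(x+1))*((a+1)+4))+((8+(z*b))*((7*y)*(8*6))))*((((y*4)+8)+((z*b)+(b*x)))+(((6*b)+(a+x))*((a+7)+a)))) -> (((((5*z)*(x+1))*((a+1)+4))+((8+(z*b))*((7*y)*48)))*((((y*4)+8)+((z*b)+(b*x)))+(((6*b)+(a+x))*((a+7)+a))))
Fixed point: (((((5*z)*(x+1))*((a+1)+4))+((8+(z*b))*((7*y)*48)))*((((y*4)+8)+((z*b)+(b*x)))+(((6*b)+(a+x))*((a+7)+a))))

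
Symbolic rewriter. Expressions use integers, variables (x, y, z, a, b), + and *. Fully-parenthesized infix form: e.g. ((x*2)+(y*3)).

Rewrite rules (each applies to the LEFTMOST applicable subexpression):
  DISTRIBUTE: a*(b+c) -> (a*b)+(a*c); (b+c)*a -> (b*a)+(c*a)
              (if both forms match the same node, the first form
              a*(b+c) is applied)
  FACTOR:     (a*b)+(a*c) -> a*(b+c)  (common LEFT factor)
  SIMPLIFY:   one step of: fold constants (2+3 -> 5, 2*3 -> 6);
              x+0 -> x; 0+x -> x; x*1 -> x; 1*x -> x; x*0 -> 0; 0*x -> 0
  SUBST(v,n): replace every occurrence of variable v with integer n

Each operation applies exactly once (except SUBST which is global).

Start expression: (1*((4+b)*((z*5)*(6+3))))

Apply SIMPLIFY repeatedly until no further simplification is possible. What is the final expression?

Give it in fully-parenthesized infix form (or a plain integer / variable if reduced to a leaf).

Start: (1*((4+b)*((z*5)*(6+3))))
Step 1: at root: (1*((4+b)*((z*5)*(6+3)))) -> ((4+b)*((z*5)*(6+3))); overall: (1*((4+b)*((z*5)*(6+3)))) -> ((4+b)*((z*5)*(6+3)))
Step 2: at RR: (6+3) -> 9; overall: ((4+b)*((z*5)*(6+3))) -> ((4+b)*((z*5)*9))
Fixed point: ((4+b)*((z*5)*9))

Answer: ((4+b)*((z*5)*9))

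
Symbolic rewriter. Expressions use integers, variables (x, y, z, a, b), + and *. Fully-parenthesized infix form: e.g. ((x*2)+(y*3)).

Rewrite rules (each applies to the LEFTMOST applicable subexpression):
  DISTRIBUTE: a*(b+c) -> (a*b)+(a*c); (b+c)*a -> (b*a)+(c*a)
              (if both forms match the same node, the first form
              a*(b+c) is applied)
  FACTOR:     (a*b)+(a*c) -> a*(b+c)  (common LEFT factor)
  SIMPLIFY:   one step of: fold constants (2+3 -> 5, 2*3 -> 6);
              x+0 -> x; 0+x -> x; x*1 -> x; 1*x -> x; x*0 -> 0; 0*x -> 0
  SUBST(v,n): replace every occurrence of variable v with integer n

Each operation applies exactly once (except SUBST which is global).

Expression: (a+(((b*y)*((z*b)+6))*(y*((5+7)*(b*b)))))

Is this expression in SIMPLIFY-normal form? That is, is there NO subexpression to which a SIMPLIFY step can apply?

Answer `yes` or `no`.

Expression: (a+(((b*y)*((z*b)+6))*(y*((5+7)*(b*b)))))
Scanning for simplifiable subexpressions (pre-order)...
  at root: (a+(((b*y)*((z*b)+6))*(y*((5+7)*(b*b))))) (not simplifiable)
  at R: (((b*y)*((z*b)+6))*(y*((5+7)*(b*b)))) (not simplifiable)
  at RL: ((b*y)*((z*b)+6)) (not simplifiable)
  at RLL: (b*y) (not simplifiable)
  at RLR: ((z*b)+6) (not simplifiable)
  at RLRL: (z*b) (not simplifiable)
  at RR: (y*((5+7)*(b*b))) (not simplifiable)
  at RRR: ((5+7)*(b*b)) (not simplifiable)
  at RRRL: (5+7) (SIMPLIFIABLE)
  at RRRR: (b*b) (not simplifiable)
Found simplifiable subexpr at path RRRL: (5+7)
One SIMPLIFY step would give: (a+(((b*y)*((z*b)+6))*(y*(12*(b*b)))))
-> NOT in normal form.

Answer: no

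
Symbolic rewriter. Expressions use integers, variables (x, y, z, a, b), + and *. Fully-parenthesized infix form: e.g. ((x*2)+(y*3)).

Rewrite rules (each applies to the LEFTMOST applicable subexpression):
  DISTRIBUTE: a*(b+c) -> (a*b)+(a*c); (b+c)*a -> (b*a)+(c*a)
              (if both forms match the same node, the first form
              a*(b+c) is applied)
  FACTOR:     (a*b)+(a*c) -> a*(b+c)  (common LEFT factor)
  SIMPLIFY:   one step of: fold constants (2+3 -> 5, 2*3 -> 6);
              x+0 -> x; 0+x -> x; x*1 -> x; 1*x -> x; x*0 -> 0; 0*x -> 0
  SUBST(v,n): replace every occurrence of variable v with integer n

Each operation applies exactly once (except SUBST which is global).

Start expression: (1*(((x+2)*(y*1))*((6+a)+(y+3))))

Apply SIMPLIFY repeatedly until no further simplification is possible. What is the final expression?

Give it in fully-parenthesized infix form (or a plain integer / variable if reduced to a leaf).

Answer: (((x+2)*y)*((6+a)+(y+3)))

Derivation:
Start: (1*(((x+2)*(y*1))*((6+a)+(y+3))))
Step 1: at root: (1*(((x+2)*(y*1))*((6+a)+(y+3)))) -> (((x+2)*(y*1))*((6+a)+(y+3))); overall: (1*(((x+2)*(y*1))*((6+a)+(y+3)))) -> (((x+2)*(y*1))*((6+a)+(y+3)))
Step 2: at LR: (y*1) -> y; overall: (((x+2)*(y*1))*((6+a)+(y+3))) -> (((x+2)*y)*((6+a)+(y+3)))
Fixed point: (((x+2)*y)*((6+a)+(y+3)))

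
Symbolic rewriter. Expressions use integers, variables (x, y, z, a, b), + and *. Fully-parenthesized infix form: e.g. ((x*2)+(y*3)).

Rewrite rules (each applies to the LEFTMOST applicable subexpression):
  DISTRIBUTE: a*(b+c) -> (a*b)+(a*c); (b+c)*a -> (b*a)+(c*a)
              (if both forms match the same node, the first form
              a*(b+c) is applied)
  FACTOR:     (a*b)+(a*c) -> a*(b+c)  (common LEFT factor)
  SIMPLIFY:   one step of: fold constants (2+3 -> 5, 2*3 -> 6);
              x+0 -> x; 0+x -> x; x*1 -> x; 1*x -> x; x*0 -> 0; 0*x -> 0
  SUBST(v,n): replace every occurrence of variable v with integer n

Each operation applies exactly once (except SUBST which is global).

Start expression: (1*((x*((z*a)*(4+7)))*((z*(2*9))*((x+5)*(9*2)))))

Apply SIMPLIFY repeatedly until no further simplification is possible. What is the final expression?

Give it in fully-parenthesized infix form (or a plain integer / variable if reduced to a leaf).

Answer: ((x*((z*a)*11))*((z*18)*((x+5)*18)))

Derivation:
Start: (1*((x*((z*a)*(4+7)))*((z*(2*9))*((x+5)*(9*2)))))
Step 1: at root: (1*((x*((z*a)*(4+7)))*((z*(2*9))*((x+5)*(9*2))))) -> ((x*((z*a)*(4+7)))*((z*(2*9))*((x+5)*(9*2)))); overall: (1*((x*((z*a)*(4+7)))*((z*(2*9))*((x+5)*(9*2))))) -> ((x*((z*a)*(4+7)))*((z*(2*9))*((x+5)*(9*2))))
Step 2: at LRR: (4+7) -> 11; overall: ((x*((z*a)*(4+7)))*((z*(2*9))*((x+5)*(9*2)))) -> ((x*((z*a)*11))*((z*(2*9))*((x+5)*(9*2))))
Step 3: at RLR: (2*9) -> 18; overall: ((x*((z*a)*11))*((z*(2*9))*((x+5)*(9*2)))) -> ((x*((z*a)*11))*((z*18)*((x+5)*(9*2))))
Step 4: at RRR: (9*2) -> 18; overall: ((x*((z*a)*11))*((z*18)*((x+5)*(9*2)))) -> ((x*((z*a)*11))*((z*18)*((x+5)*18)))
Fixed point: ((x*((z*a)*11))*((z*18)*((x+5)*18)))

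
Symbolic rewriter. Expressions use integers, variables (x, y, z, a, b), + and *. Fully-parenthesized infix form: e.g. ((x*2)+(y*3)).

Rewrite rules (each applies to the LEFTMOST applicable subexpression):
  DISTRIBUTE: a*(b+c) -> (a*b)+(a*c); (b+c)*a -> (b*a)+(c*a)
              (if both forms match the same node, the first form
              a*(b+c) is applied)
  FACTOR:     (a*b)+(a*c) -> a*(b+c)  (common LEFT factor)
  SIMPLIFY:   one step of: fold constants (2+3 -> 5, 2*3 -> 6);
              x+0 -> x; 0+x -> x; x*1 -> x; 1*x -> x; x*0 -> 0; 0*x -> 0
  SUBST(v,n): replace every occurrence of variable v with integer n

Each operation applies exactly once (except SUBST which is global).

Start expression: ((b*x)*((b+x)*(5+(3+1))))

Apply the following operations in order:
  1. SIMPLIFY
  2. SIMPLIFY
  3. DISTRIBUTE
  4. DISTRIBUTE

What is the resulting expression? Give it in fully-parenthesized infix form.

Start: ((b*x)*((b+x)*(5+(3+1))))
Apply SIMPLIFY at RRR (target: (3+1)): ((b*x)*((b+x)*(5+(3+1)))) -> ((b*x)*((b+x)*(5+4)))
Apply SIMPLIFY at RR (target: (5+4)): ((b*x)*((b+x)*(5+4))) -> ((b*x)*((b+x)*9))
Apply DISTRIBUTE at R (target: ((b+x)*9)): ((b*x)*((b+x)*9)) -> ((b*x)*((b*9)+(x*9)))
Apply DISTRIBUTE at root (target: ((b*x)*((b*9)+(x*9)))): ((b*x)*((b*9)+(x*9))) -> (((b*x)*(b*9))+((b*x)*(x*9)))

Answer: (((b*x)*(b*9))+((b*x)*(x*9)))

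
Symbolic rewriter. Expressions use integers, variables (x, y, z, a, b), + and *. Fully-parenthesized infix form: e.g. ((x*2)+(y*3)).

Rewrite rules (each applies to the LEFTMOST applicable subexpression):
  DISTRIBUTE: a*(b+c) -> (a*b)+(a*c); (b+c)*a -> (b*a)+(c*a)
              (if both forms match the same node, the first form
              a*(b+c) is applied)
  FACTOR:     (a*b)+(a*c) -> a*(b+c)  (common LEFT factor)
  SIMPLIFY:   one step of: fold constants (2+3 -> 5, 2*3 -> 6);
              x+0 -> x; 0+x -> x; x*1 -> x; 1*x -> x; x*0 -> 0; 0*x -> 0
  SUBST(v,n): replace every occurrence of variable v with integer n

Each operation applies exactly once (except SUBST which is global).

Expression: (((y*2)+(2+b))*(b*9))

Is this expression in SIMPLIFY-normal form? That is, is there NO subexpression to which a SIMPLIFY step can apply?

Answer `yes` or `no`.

Answer: yes

Derivation:
Expression: (((y*2)+(2+b))*(b*9))
Scanning for simplifiable subexpressions (pre-order)...
  at root: (((y*2)+(2+b))*(b*9)) (not simplifiable)
  at L: ((y*2)+(2+b)) (not simplifiable)
  at LL: (y*2) (not simplifiable)
  at LR: (2+b) (not simplifiable)
  at R: (b*9) (not simplifiable)
Result: no simplifiable subexpression found -> normal form.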